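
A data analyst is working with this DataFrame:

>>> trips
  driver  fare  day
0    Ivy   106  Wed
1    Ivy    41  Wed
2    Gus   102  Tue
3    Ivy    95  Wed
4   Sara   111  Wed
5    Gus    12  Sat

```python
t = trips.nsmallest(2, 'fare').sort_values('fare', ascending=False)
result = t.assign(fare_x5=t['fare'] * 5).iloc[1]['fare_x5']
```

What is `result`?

take 2 rows with smallest fare:
  driver  fare  day
5    Gus    12  Sat
1    Ivy    41  Wed
sort by fare descending:
  driver  fare  day
1    Ivy    41  Wed
5    Gus    12  Sat
add column fare_x5 = t['fare'] * 5:
  driver  fare  day  fare_x5
1    Ivy    41  Wed      205
5    Gus    12  Sat       60
The value at position 1, column 'fare_x5' is 60.

60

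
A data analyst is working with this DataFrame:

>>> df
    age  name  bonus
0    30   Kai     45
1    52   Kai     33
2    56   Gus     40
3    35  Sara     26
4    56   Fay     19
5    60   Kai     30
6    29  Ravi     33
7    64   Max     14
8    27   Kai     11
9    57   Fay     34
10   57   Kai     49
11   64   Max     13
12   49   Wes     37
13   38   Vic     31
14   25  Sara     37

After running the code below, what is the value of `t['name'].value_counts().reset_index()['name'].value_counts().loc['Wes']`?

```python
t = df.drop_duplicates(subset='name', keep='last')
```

drop duplicate name (keep=last):
    age  name  bonus
2    56   Gus     40
6    29  Ravi     33
9    57   Fay     34
10   57   Kai     49
11   64   Max     13
12   49   Wes     37
13   38   Vic     31
14   25  Sara     37
value_counts of name:
name
Gus     1
Ravi    1
Fay     1
Kai     1
Max     1
Wes     1
Vic     1
Sara    1
Name: count, dtype: int64
reset_index():
   name  count
0   Gus      1
1  Ravi      1
2   Fay      1
3   Kai      1
4   Max      1
5   Wes      1
6   Vic      1
7  Sara      1
value_counts of name:
name
Gus     1
Ravi    1
Fay     1
Kai     1
Max     1
Wes     1
Vic     1
Sara    1
Name: count, dtype: int64
value at index 'Wes' → 1

1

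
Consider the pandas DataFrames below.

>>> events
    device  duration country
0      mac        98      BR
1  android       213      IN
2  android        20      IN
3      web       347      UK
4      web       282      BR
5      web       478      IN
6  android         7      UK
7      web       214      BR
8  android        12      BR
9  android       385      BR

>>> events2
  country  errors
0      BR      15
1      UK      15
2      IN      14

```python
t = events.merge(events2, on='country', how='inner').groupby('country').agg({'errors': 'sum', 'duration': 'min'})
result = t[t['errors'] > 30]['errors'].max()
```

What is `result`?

75

merge on 'country' (how='inner') → 10 rows:
    device  duration country  errors
0      mac        98      BR      15
1  android       213      IN      14
2  android        20      IN      14
3      web       347      UK      15
4      web       282      BR      15
5      web       478      IN      14
6  android         7      UK      15
7      web       214      BR      15
8  android        12      BR      15
9  android       385      BR      15
group by country: sum(errors), min(duration):
         errors  duration
country                  
BR           75        12
IN           42        20
UK           30         7
filter rows where errors > 30:
         errors  duration
country                  
BR           75        12
IN           42        20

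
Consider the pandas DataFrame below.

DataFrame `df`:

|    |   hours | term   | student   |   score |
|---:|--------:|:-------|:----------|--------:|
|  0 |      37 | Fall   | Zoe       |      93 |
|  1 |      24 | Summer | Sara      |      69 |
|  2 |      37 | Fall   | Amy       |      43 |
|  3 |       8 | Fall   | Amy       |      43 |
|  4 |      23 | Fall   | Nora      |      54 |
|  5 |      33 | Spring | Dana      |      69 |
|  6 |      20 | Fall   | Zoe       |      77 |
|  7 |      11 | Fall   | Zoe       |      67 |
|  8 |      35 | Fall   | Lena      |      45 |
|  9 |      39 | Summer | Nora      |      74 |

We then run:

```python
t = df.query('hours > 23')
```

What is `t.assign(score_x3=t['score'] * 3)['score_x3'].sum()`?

filter rows where hours > 23:
   hours    term student  score
0     37    Fall     Zoe     93
1     24  Summer    Sara     69
2     37    Fall     Amy     43
5     33  Spring    Dana     69
8     35    Fall    Lena     45
9     39  Summer    Nora     74
add column score_x3 = t['score'] * 3:
   hours    term student  score  score_x3
0     37    Fall     Zoe     93       279
1     24  Summer    Sara     69       207
2     37    Fall     Amy     43       129
5     33  Spring    Dana     69       207
8     35    Fall    Lena     45       135
9     39  Summer    Nora     74       222
sum of column 'score_x3' → 1179

1179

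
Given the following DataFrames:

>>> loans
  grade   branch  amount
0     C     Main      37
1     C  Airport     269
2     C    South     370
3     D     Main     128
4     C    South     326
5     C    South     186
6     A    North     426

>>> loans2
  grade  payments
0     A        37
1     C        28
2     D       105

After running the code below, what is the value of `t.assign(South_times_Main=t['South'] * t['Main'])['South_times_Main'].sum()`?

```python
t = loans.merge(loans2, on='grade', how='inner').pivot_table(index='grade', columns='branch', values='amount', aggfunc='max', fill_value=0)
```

merge on 'grade' (how='inner') → 7 rows:
  grade   branch  amount  payments
0     C     Main      37        28
1     C  Airport     269        28
2     C    South     370        28
3     D     Main     128       105
4     C    South     326        28
5     C    South     186        28
6     A    North     426        37
pivot: rows=grade, cols=branch, max(amount):
branch  Airport  Main  North  South
grade                              
A             0     0    426      0
C           269    37      0    370
D             0   128      0      0
add column South_times_Main = t['South'] * t['Main']:
branch  Airport  Main  North  South  South_times_Main
grade                                                
A             0     0    426      0                 0
C           269    37      0    370             13690
D             0   128      0      0                 0
Then the sum of column 'South_times_Main': 13690

13690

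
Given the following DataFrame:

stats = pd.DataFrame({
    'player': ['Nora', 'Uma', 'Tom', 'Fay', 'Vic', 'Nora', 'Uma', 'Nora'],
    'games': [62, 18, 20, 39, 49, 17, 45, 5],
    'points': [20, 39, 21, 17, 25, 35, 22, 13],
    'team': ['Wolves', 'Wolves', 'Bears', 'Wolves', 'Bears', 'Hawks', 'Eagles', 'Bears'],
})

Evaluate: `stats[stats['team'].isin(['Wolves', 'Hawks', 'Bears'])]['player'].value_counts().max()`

filter rows where team in ['Wolves', 'Hawks', 'Bears']:
  player  games  points    team
0   Nora     62      20  Wolves
1    Uma     18      39  Wolves
2    Tom     20      21   Bears
3    Fay     39      17  Wolves
4    Vic     49      25   Bears
5   Nora     17      35   Hawks
7   Nora      5      13   Bears
value_counts of player:
player
Nora    3
Uma     1
Tom     1
Fay     1
Vic     1
Name: count, dtype: int64

3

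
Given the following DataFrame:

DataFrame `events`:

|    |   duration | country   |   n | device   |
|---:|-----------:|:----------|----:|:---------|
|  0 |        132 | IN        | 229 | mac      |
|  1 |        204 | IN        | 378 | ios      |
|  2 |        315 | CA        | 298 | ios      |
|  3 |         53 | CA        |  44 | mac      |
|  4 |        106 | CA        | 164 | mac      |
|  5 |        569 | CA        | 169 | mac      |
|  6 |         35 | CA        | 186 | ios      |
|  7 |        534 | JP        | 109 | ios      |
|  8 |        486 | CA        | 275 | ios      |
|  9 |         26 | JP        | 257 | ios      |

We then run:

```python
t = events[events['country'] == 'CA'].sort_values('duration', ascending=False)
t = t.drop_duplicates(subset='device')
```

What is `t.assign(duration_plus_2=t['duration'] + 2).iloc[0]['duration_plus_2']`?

filter rows where country == 'CA':
   duration country    n device
2       315      CA  298    ios
3        53      CA   44    mac
4       106      CA  164    mac
5       569      CA  169    mac
6        35      CA  186    ios
8       486      CA  275    ios
sort by duration descending:
   duration country    n device
5       569      CA  169    mac
8       486      CA  275    ios
2       315      CA  298    ios
4       106      CA  164    mac
3        53      CA   44    mac
6        35      CA  186    ios
drop duplicate device (keep=first):
   duration country    n device
5       569      CA  169    mac
8       486      CA  275    ios
add column duration_plus_2 = t['duration'] + 2:
   duration country    n device  duration_plus_2
5       569      CA  169    mac              571
8       486      CA  275    ios              488
Hence 571.

571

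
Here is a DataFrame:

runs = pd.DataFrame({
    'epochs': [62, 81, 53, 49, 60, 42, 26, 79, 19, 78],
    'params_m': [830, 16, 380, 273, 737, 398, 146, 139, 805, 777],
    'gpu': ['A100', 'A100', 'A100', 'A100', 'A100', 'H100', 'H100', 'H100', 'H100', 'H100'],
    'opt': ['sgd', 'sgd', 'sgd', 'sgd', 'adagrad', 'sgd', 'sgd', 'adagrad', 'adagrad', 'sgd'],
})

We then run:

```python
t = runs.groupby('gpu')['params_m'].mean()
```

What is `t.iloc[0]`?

447.2

group by gpu, mean of params_m:
gpu
A100    447.2
H100    453.0
Name: params_m, dtype: float64
Taking the value at position 0 gives 447.2.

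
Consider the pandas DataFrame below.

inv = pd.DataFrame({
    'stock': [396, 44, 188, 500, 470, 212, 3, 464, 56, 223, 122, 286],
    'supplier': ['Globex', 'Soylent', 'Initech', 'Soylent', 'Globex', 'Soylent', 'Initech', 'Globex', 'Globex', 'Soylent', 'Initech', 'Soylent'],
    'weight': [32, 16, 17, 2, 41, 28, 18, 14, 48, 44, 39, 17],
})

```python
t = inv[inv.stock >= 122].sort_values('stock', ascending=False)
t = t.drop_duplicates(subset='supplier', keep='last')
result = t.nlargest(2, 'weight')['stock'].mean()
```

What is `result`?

filter rows where stock >= 122:
    stock supplier  weight
0     396   Globex      32
2     188  Initech      17
3     500  Soylent       2
4     470   Globex      41
5     212  Soylent      28
7     464   Globex      14
9     223  Soylent      44
10    122  Initech      39
11    286  Soylent      17
sort by stock descending:
    stock supplier  weight
3     500  Soylent       2
4     470   Globex      41
7     464   Globex      14
0     396   Globex      32
11    286  Soylent      17
9     223  Soylent      44
5     212  Soylent      28
2     188  Initech      17
10    122  Initech      39
drop duplicate supplier (keep=last):
    stock supplier  weight
0     396   Globex      32
5     212  Soylent      28
10    122  Initech      39
take 2 rows with largest weight:
    stock supplier  weight
10    122  Initech      39
0     396   Globex      32
Hence 259.0.

259.0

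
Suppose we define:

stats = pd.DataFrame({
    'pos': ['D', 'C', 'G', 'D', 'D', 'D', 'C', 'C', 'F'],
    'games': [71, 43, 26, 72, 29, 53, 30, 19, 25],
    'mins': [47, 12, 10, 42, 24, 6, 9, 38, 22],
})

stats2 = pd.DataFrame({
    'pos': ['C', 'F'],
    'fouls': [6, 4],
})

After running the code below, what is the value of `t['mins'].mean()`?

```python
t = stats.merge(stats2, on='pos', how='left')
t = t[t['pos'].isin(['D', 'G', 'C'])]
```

23.5

merge on 'pos' (how='left') → 9 rows:
  pos  games  mins  fouls
0   D     71    47    NaN
1   C     43    12    6.0
2   G     26    10    NaN
3   D     72    42    NaN
4   D     29    24    NaN
5   D     53     6    NaN
6   C     30     9    6.0
7   C     19    38    6.0
8   F     25    22    4.0
filter rows where pos in ['D', 'G', 'C']:
  pos  games  mins  fouls
0   D     71    47    NaN
1   C     43    12    6.0
2   G     26    10    NaN
3   D     72    42    NaN
4   D     29    24    NaN
5   D     53     6    NaN
6   C     30     9    6.0
7   C     19    38    6.0
mean of column 'mins' → 23.5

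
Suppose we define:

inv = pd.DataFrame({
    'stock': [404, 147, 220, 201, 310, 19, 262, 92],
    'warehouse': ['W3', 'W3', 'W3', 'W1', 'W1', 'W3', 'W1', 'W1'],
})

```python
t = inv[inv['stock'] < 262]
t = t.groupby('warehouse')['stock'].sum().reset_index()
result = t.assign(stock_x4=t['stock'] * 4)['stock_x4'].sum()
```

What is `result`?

2716

filter rows where stock < 262:
   stock warehouse
1    147        W3
2    220        W3
3    201        W1
5     19        W3
7     92        W1
group by warehouse, sum of stock:
warehouse
W1    293
W3    386
Name: stock, dtype: int64
reset_index():
  warehouse  stock
0        W1    293
1        W3    386
add column stock_x4 = t['stock'] * 4:
  warehouse  stock  stock_x4
0        W1    293      1172
1        W3    386      1544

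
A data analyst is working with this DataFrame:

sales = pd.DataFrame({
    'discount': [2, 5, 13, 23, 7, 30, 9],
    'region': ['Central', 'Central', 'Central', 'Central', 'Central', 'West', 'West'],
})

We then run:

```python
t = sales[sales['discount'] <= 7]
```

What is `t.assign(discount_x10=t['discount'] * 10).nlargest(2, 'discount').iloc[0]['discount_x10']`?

70

filter rows where discount <= 7:
   discount   region
0         2  Central
1         5  Central
4         7  Central
add column discount_x10 = t['discount'] * 10:
   discount   region  discount_x10
0         2  Central            20
1         5  Central            50
4         7  Central            70
take 2 rows with largest discount:
   discount   region  discount_x10
4         7  Central            70
1         5  Central            50
Then the value at position 0, column 'discount_x10': 70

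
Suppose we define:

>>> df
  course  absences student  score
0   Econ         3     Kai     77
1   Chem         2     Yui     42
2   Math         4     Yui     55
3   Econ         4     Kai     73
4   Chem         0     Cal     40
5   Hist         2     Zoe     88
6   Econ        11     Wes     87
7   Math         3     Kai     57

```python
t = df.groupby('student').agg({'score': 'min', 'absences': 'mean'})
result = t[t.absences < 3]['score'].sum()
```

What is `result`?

group by student: min(score), mean(absences):
         score   absences
student                  
Cal         40   0.000000
Kai         57   3.333333
Wes         87  11.000000
Yui         42   3.000000
Zoe         88   2.000000
filter rows where absences < 3:
         score  absences
student                 
Cal         40       0.0
Zoe         88       2.0
Then the sum of column 'score': 128

128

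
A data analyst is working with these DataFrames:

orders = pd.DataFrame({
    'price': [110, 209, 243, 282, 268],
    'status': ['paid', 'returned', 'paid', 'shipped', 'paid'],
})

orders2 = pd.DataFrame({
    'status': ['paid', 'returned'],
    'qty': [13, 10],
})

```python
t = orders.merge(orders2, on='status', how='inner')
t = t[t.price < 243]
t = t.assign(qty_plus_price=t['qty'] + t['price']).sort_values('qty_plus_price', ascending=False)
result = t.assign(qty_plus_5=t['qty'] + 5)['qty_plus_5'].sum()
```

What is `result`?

33

merge on 'status' (how='inner') → 4 rows:
   price    status  qty
0    110      paid   13
1    209  returned   10
2    243      paid   13
3    268      paid   13
filter rows where price < 243:
   price    status  qty
0    110      paid   13
1    209  returned   10
add column qty_plus_price = t['qty'] + t['price']:
   price    status  qty  qty_plus_price
0    110      paid   13             123
1    209  returned   10             219
sort by qty_plus_price descending:
   price    status  qty  qty_plus_price
1    209  returned   10             219
0    110      paid   13             123
add column qty_plus_5 = t['qty'] + 5:
   price    status  qty  qty_plus_price  qty_plus_5
1    209  returned   10             219          15
0    110      paid   13             123          18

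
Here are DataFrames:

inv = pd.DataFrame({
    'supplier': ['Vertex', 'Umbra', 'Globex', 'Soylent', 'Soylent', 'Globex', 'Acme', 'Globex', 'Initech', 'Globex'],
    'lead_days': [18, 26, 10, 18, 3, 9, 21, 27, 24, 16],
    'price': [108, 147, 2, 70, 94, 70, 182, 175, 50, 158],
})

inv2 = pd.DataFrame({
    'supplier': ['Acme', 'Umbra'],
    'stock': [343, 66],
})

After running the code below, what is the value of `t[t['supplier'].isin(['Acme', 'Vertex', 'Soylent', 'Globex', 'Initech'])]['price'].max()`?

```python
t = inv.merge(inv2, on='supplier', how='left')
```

182

merge on 'supplier' (how='left') → 10 rows:
  supplier  lead_days  price  stock
0   Vertex         18    108    NaN
1    Umbra         26    147   66.0
2   Globex         10      2    NaN
3  Soylent         18     70    NaN
4  Soylent          3     94    NaN
5   Globex          9     70    NaN
6     Acme         21    182  343.0
7   Globex         27    175    NaN
8  Initech         24     50    NaN
9   Globex         16    158    NaN
filter rows where supplier in ['Acme', 'Vertex', 'Soylent', 'Globex', 'Initech']:
  supplier  lead_days  price  stock
0   Vertex         18    108    NaN
2   Globex         10      2    NaN
3  Soylent         18     70    NaN
4  Soylent          3     94    NaN
5   Globex          9     70    NaN
6     Acme         21    182  343.0
7   Globex         27    175    NaN
8  Initech         24     50    NaN
9   Globex         16    158    NaN
Hence 182.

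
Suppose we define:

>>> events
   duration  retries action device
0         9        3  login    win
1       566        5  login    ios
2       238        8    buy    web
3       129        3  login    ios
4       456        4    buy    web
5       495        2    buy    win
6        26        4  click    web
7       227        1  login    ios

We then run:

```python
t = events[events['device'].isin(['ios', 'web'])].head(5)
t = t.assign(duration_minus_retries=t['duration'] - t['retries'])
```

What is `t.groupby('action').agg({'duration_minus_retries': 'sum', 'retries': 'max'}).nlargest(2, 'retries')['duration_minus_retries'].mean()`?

filter rows where device in ['ios', 'web']:
   duration  retries action device
1       566        5  login    ios
2       238        8    buy    web
3       129        3  login    ios
4       456        4    buy    web
6        26        4  click    web
7       227        1  login    ios
take first 5 rows:
   duration  retries action device
1       566        5  login    ios
2       238        8    buy    web
3       129        3  login    ios
4       456        4    buy    web
6        26        4  click    web
add column duration_minus_retries = t['duration'] - t['retries']:
   duration  retries action device  duration_minus_retries
1       566        5  login    ios                     561
2       238        8    buy    web                     230
3       129        3  login    ios                     126
4       456        4    buy    web                     452
6        26        4  click    web                      22
group by action: sum(duration_minus_retries), max(retries):
        duration_minus_retries  retries
action                                 
buy                        682        8
click                       22        4
login                      687        5
take 2 rows with largest retries:
        duration_minus_retries  retries
action                                 
buy                        682        8
login                      687        5
Reading off the mean of column 'duration_minus_retries', we get 684.5.

684.5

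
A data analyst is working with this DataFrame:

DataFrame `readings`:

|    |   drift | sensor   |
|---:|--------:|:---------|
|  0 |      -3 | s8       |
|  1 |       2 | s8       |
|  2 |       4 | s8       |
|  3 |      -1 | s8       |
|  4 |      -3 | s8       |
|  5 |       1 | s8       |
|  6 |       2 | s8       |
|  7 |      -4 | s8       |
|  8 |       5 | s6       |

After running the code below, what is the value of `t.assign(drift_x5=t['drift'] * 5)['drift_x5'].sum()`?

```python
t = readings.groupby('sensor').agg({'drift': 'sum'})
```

15

group by sensor, sum of drift:
        drift
sensor       
s6          5
s8         -2
add column drift_x5 = t['drift'] * 5:
        drift  drift_x5
sensor                 
s6          5        25
s8         -2       -10
Hence 15.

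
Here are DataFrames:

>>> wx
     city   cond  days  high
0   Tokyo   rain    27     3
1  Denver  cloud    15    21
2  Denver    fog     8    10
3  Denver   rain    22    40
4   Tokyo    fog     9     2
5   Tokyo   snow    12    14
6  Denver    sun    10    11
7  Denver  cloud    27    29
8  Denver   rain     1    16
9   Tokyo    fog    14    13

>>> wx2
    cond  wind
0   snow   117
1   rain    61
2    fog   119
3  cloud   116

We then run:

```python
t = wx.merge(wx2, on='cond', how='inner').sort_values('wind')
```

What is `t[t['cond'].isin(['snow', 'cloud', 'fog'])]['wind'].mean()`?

merge on 'cond' (how='inner') → 9 rows:
     city   cond  days  high  wind
0   Tokyo   rain    27     3    61
1  Denver  cloud    15    21   116
2  Denver    fog     8    10   119
3  Denver   rain    22    40    61
4   Tokyo    fog     9     2   119
5   Tokyo   snow    12    14   117
6  Denver  cloud    27    29   116
7  Denver   rain     1    16    61
8   Tokyo    fog    14    13   119
sort by wind:
     city   cond  days  high  wind
0   Tokyo   rain    27     3    61
3  Denver   rain    22    40    61
7  Denver   rain     1    16    61
1  Denver  cloud    15    21   116
6  Denver  cloud    27    29   116
5   Tokyo   snow    12    14   117
2  Denver    fog     8    10   119
4   Tokyo    fog     9     2   119
8   Tokyo    fog    14    13   119
filter rows where cond in ['snow', 'cloud', 'fog']:
     city   cond  days  high  wind
1  Denver  cloud    15    21   116
6  Denver  cloud    27    29   116
5   Tokyo   snow    12    14   117
2  Denver    fog     8    10   119
4   Tokyo    fog     9     2   119
8   Tokyo    fog    14    13   119
mean of column 'wind' → 117.666666667

117.666666667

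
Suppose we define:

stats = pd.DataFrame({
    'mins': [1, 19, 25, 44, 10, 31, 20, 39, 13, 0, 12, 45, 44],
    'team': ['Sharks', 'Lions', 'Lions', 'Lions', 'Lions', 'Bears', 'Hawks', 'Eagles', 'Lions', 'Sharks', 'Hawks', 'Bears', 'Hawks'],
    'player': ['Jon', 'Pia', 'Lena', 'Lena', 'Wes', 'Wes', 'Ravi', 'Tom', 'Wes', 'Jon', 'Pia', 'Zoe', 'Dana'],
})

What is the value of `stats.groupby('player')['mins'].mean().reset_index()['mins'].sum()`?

216.5

group by player, mean of mins:
player
Dana    44.0
Jon      0.5
Lena    34.5
Pia     15.5
Ravi    20.0
Tom     39.0
Wes     18.0
Zoe     45.0
Name: mins, dtype: float64
reset_index():
  player  mins
0   Dana  44.0
1    Jon   0.5
2   Lena  34.5
3    Pia  15.5
4   Ravi  20.0
5    Tom  39.0
6    Wes  18.0
7    Zoe  45.0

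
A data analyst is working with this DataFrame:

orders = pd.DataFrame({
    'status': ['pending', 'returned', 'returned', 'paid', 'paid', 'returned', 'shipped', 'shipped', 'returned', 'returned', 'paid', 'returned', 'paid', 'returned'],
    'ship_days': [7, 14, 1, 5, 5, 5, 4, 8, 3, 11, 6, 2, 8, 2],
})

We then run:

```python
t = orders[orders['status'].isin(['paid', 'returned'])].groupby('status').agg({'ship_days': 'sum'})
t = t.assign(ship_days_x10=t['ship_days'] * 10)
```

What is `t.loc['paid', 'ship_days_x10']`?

filter rows where status in ['paid', 'returned']:
      status  ship_days
1   returned         14
2   returned          1
3       paid          5
4       paid          5
5   returned          5
8   returned          3
9   returned         11
10      paid          6
11  returned          2
12      paid          8
13  returned          2
group by status, sum of ship_days:
          ship_days
status             
paid             24
returned         38
add column ship_days_x10 = t['ship_days'] * 10:
          ship_days  ship_days_x10
status                            
paid             24            240
returned         38            380

240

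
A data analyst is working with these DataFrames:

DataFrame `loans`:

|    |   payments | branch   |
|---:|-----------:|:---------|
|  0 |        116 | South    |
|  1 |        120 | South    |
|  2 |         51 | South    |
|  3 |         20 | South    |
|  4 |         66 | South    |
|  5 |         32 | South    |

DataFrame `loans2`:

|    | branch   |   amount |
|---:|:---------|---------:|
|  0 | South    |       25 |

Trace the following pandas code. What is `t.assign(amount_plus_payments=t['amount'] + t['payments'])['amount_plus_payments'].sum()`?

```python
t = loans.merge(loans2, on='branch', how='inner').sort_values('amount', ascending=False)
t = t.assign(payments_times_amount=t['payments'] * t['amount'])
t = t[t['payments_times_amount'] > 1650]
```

merge on 'branch' (how='inner') → 6 rows:
   payments branch  amount
0       116  South      25
1       120  South      25
2        51  South      25
3        20  South      25
4        66  South      25
5        32  South      25
sort by amount descending:
   payments branch  amount
0       116  South      25
1       120  South      25
2        51  South      25
3        20  South      25
4        66  South      25
5        32  South      25
add column payments_times_amount = t['payments'] * t['amount']:
   payments branch  amount  payments_times_amount
0       116  South      25                   2900
1       120  South      25                   3000
2        51  South      25                   1275
3        20  South      25                    500
4        66  South      25                   1650
5        32  South      25                    800
filter rows where payments_times_amount > 1650:
   payments branch  amount  payments_times_amount
0       116  South      25                   2900
1       120  South      25                   3000
add column amount_plus_payments = t['amount'] + t['payments']:
   payments branch  amount  payments_times_amount  amount_plus_payments
0       116  South      25                   2900                   141
1       120  South      25                   3000                   145
Then the sum of column 'amount_plus_payments': 286

286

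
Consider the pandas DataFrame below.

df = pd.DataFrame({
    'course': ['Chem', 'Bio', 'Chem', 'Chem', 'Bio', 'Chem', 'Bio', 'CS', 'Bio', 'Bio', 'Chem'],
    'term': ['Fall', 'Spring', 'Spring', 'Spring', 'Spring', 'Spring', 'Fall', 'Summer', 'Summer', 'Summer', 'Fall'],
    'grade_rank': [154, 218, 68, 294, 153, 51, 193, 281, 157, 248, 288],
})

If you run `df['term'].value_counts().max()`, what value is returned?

value_counts of term:
term
Spring    5
Fall      3
Summer    3
Name: count, dtype: int64
So max() = 5.

5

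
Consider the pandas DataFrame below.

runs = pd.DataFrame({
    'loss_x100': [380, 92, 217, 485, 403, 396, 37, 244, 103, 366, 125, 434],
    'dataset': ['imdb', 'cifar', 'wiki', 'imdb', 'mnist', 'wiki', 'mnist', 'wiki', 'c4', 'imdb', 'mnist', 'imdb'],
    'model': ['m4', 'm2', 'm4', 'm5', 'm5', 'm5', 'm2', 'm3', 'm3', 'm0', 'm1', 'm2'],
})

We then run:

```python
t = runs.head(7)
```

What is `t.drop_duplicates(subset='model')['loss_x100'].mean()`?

take first 7 rows:
   loss_x100 dataset model
0        380    imdb    m4
1         92   cifar    m2
2        217    wiki    m4
3        485    imdb    m5
4        403   mnist    m5
5        396    wiki    m5
6         37   mnist    m2
drop duplicate model (keep=first):
   loss_x100 dataset model
0        380    imdb    m4
1         92   cifar    m2
3        485    imdb    m5
Hence 319.0.

319.0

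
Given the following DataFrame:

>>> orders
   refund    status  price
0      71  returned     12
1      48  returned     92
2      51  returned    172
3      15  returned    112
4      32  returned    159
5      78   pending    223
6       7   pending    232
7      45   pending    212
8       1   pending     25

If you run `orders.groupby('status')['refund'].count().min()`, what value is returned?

4

group by status, count of refund:
status
pending     4
returned    5
Name: refund, dtype: int64
So min() = 4.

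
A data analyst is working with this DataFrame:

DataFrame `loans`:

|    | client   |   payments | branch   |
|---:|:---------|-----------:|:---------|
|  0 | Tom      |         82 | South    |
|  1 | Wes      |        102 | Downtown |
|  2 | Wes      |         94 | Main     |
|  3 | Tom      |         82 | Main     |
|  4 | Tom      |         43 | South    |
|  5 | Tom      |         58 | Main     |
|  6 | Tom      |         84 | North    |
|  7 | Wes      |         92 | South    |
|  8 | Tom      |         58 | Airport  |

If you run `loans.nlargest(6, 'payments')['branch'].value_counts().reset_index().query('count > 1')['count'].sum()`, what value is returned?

take 6 rows with largest payments:
  client  payments    branch
1    Wes       102  Downtown
2    Wes        94      Main
7    Wes        92     South
6    Tom        84     North
0    Tom        82     South
3    Tom        82      Main
value_counts of branch:
branch
Main        2
South       2
Downtown    1
North       1
Name: count, dtype: int64
reset_index():
     branch  count
0      Main      2
1     South      2
2  Downtown      1
3     North      1
filter rows where count > 1:
  branch  count
0   Main      2
1  South      2
So sum() = 4.

4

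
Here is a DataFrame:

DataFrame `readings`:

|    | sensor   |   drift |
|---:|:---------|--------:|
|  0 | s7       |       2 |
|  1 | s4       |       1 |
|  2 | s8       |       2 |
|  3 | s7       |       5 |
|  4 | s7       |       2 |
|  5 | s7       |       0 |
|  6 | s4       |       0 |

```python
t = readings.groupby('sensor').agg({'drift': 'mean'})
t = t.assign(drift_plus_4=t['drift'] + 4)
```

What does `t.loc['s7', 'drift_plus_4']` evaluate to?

group by sensor, mean of drift:
        drift
sensor       
s4       0.50
s7       2.25
s8       2.00
add column drift_plus_4 = t['drift'] + 4:
        drift  drift_plus_4
sensor                     
s4       0.50          4.50
s7       2.25          6.25
s8       2.00          6.00

6.25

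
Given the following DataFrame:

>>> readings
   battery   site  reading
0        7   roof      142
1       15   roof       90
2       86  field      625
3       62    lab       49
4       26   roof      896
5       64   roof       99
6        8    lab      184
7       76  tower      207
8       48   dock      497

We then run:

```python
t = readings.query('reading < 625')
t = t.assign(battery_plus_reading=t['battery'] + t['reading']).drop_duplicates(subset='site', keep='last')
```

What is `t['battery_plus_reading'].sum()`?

filter rows where reading < 625:
   battery   site  reading
0        7   roof      142
1       15   roof       90
3       62    lab       49
5       64   roof       99
6        8    lab      184
7       76  tower      207
8       48   dock      497
add column battery_plus_reading = t['battery'] + t['reading']:
   battery   site  reading  battery_plus_reading
0        7   roof      142                   149
1       15   roof       90                   105
3       62    lab       49                   111
5       64   roof       99                   163
6        8    lab      184                   192
7       76  tower      207                   283
8       48   dock      497                   545
drop duplicate site (keep=last):
   battery   site  reading  battery_plus_reading
5       64   roof       99                   163
6        8    lab      184                   192
7       76  tower      207                   283
8       48   dock      497                   545
Taking the sum of column 'battery_plus_reading' gives 1183.

1183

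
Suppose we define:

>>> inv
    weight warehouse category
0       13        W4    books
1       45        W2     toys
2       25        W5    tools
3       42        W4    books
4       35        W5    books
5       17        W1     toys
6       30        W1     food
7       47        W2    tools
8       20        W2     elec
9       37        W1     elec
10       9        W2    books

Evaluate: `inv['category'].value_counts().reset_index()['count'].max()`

4

value_counts of category:
category
books    4
toys     2
tools    2
elec     2
food     1
Name: count, dtype: int64
reset_index():
  category  count
0    books      4
1     toys      2
2    tools      2
3     elec      2
4     food      1
Taking the max of column 'count' gives 4.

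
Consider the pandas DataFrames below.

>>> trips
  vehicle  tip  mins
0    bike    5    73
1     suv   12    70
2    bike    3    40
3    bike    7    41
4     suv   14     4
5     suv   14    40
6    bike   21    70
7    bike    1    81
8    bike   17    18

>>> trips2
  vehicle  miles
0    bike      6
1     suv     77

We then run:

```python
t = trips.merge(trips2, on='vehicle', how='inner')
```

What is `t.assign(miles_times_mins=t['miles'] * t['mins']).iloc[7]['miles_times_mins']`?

486

merge on 'vehicle' (how='inner') → 9 rows:
  vehicle  tip  mins  miles
0    bike    5    73      6
1     suv   12    70     77
2    bike    3    40      6
3    bike    7    41      6
4     suv   14     4     77
5     suv   14    40     77
6    bike   21    70      6
7    bike    1    81      6
8    bike   17    18      6
add column miles_times_mins = t['miles'] * t['mins']:
  vehicle  tip  mins  miles  miles_times_mins
0    bike    5    73      6               438
1     suv   12    70     77              5390
2    bike    3    40      6               240
3    bike    7    41      6               246
4     suv   14     4     77               308
5     suv   14    40     77              3080
6    bike   21    70      6               420
7    bike    1    81      6               486
8    bike   17    18      6               108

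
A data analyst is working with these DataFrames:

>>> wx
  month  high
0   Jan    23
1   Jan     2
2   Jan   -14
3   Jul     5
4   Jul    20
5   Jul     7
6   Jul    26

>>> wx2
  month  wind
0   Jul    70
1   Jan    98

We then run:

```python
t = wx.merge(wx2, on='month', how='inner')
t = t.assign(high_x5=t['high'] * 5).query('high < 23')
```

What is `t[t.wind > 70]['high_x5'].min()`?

-70

merge on 'month' (how='inner') → 7 rows:
  month  high  wind
0   Jan    23    98
1   Jan     2    98
2   Jan   -14    98
3   Jul     5    70
4   Jul    20    70
5   Jul     7    70
6   Jul    26    70
add column high_x5 = t['high'] * 5:
  month  high  wind  high_x5
0   Jan    23    98      115
1   Jan     2    98       10
2   Jan   -14    98      -70
3   Jul     5    70       25
4   Jul    20    70      100
5   Jul     7    70       35
6   Jul    26    70      130
filter rows where high < 23:
  month  high  wind  high_x5
1   Jan     2    98       10
2   Jan   -14    98      -70
3   Jul     5    70       25
4   Jul    20    70      100
5   Jul     7    70       35
filter rows where wind > 70:
  month  high  wind  high_x5
1   Jan     2    98       10
2   Jan   -14    98      -70
Taking the min of column 'high_x5' gives -70.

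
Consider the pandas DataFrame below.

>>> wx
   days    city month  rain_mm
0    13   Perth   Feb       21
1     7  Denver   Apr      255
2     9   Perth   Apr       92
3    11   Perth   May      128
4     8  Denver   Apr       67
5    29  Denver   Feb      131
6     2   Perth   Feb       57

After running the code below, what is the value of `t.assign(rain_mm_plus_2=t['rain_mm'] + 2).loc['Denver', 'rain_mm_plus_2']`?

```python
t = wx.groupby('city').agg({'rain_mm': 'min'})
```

group by city, min of rain_mm:
        rain_mm
city           
Denver       67
Perth        21
add column rain_mm_plus_2 = t['rain_mm'] + 2:
        rain_mm  rain_mm_plus_2
city                           
Denver       67              69
Perth        21              23
So loc['Denver', 'rain_mm_plus_2'] = 69.

69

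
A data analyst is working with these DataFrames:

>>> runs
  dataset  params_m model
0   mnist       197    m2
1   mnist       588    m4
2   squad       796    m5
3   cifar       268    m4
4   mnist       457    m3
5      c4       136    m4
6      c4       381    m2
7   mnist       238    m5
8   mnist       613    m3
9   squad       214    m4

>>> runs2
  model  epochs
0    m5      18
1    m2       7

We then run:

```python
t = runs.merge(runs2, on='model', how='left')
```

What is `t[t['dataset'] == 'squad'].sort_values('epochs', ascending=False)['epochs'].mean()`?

merge on 'model' (how='left') → 10 rows:
  dataset  params_m model  epochs
0   mnist       197    m2     7.0
1   mnist       588    m4     NaN
2   squad       796    m5    18.0
3   cifar       268    m4     NaN
4   mnist       457    m3     NaN
5      c4       136    m4     NaN
6      c4       381    m2     7.0
7   mnist       238    m5    18.0
8   mnist       613    m3     NaN
9   squad       214    m4     NaN
filter rows where dataset == 'squad':
  dataset  params_m model  epochs
2   squad       796    m5    18.0
9   squad       214    m4     NaN
sort by epochs descending:
  dataset  params_m model  epochs
2   squad       796    m5    18.0
9   squad       214    m4     NaN

18.0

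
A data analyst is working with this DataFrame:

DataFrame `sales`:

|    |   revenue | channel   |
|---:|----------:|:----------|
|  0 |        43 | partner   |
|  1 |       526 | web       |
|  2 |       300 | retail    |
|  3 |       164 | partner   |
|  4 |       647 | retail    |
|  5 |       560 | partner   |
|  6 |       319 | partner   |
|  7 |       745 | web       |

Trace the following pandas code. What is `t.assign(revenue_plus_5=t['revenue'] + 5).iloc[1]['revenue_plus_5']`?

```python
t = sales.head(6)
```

531

take first 6 rows:
   revenue  channel
0       43  partner
1      526      web
2      300   retail
3      164  partner
4      647   retail
5      560  partner
add column revenue_plus_5 = t['revenue'] + 5:
   revenue  channel  revenue_plus_5
0       43  partner              48
1      526      web             531
2      300   retail             305
3      164  partner             169
4      647   retail             652
5      560  partner             565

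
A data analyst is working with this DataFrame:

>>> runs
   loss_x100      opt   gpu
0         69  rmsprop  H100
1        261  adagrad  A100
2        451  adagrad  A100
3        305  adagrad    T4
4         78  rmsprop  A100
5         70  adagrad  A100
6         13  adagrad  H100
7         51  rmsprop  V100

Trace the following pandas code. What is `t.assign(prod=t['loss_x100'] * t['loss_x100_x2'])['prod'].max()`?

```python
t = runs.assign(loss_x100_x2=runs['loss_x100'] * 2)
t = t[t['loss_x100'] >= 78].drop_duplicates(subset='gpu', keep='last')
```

186050

add column loss_x100_x2 = runs['loss_x100'] * 2:
   loss_x100      opt   gpu  loss_x100_x2
0         69  rmsprop  H100           138
1        261  adagrad  A100           522
2        451  adagrad  A100           902
3        305  adagrad    T4           610
4         78  rmsprop  A100           156
5         70  adagrad  A100           140
6         13  adagrad  H100            26
7         51  rmsprop  V100           102
filter rows where loss_x100 >= 78:
   loss_x100      opt   gpu  loss_x100_x2
1        261  adagrad  A100           522
2        451  adagrad  A100           902
3        305  adagrad    T4           610
4         78  rmsprop  A100           156
drop duplicate gpu (keep=last):
   loss_x100      opt   gpu  loss_x100_x2
3        305  adagrad    T4           610
4         78  rmsprop  A100           156
add column prod = t['loss_x100'] * t['loss_x100_x2']:
   loss_x100      opt   gpu  loss_x100_x2    prod
3        305  adagrad    T4           610  186050
4         78  rmsprop  A100           156   12168
max of column 'prod' → 186050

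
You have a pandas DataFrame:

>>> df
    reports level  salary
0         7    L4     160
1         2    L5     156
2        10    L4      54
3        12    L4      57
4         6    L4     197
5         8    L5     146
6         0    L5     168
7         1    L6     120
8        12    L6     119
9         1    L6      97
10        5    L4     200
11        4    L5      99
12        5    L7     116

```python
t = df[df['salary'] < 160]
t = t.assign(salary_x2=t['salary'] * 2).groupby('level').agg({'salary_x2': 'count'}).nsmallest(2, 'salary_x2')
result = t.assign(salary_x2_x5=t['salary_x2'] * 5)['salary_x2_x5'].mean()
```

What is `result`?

filter rows where salary < 160:
    reports level  salary
1         2    L5     156
2        10    L4      54
3        12    L4      57
5         8    L5     146
7         1    L6     120
8        12    L6     119
9         1    L6      97
11        4    L5      99
12        5    L7     116
add column salary_x2 = t['salary'] * 2:
    reports level  salary  salary_x2
1         2    L5     156        312
2        10    L4      54        108
3        12    L4      57        114
5         8    L5     146        292
7         1    L6     120        240
8        12    L6     119        238
9         1    L6      97        194
11        4    L5      99        198
12        5    L7     116        232
group by level, count of salary_x2:
       salary_x2
level           
L4             2
L5             3
L6             3
L7             1
take 2 rows with smallest salary_x2:
       salary_x2
level           
L7             1
L4             2
add column salary_x2_x5 = t['salary_x2'] * 5:
       salary_x2  salary_x2_x5
level                         
L7             1             5
L4             2            10
Taking the mean of column 'salary_x2_x5' gives 7.5.

7.5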